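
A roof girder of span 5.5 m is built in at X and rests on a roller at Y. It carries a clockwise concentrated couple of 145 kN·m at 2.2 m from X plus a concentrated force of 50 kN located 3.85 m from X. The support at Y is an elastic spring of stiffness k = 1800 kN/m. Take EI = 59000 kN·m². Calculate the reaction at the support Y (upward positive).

R_Y = 33.62 kN

Release the roller at Y. Primary structure: cantilever fixed at X.
Downward deflection at the released point Y due to the loads:
  clockwise couple 145 at a = 2.2: M₀a(2L − a)/(2EI) = 1404/EI
  point load 50 at a = 3.85: Pa²(3L − a)/(6EI) = 1563/EI
  δ_0 = 2966/EI
Flexibility coefficient — unit upward force at Y: δ_{YY} = L³/(3EI) = 55.46/EI.
With EI = 59000 kN·m²: δ_0 = 0.050274 m and δ_{YY} = 0.00094 m/kN.
Compatibility — the spring shortens by R_Y/k under the reaction it provides: δ_0 − R_Y·δ_{YY} = R_Y/k. With 1/k = 0.000556 m/kN, R_Y = δ_0 / (δ_{YY} + 1/k) = 0.050274 / (0.00094 + 0.000556) = 33.62 kN.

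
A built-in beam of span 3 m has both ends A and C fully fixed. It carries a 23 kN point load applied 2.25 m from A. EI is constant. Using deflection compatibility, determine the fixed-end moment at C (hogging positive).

Take the two fixed-end moments M_A, M_C as redundants; the released structure is the simple span AC.
End rotations of the released simple span under the applied load (×1/EI):
  at A: point load 23 at a = 2.25: Pab(L + b)/(6LEI) = 8.086/EI
  at C: point load 23 at a = 2.25: Pab(L + a)/(6LEI) = 11.32/EI
  θ_A0 = 8.086/EI,  θ_C0 = 11.32/EI
Flexibility coefficients: a unit moment at one end gives L/(3EI) there and L/(6EI) at the far end, so f₁₁ = f₂₂ = 1/EI and f₁₂ = f₂₁ = 0.5/EI.
Compatibility — zero rotation at each built-in end:
  1 M_A + 0.5 M_C = 8.086
  0.5 M_A + 1 M_C = 11.32
Solving the pair gives M_A = 3.234 kN·m and M_C = 9.703 kN·m (hogging).

M_C = 9.703 kN·m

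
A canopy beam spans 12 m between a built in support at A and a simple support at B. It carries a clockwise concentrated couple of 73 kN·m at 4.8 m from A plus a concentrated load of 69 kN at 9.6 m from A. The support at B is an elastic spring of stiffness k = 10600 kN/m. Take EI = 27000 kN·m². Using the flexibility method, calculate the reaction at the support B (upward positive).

Release the roller at B. Primary structure: cantilever fixed at A.
Deflection at B on the released cantilever, summing each load's contribution:
  clockwise couple 73 at a = 4.8: M₀a(2L − a)/(2EI) = 3364/EI
  point load 69 at a = 9.6: Pa²(3L − a)/(6EI) = 27980/EI
  δ_0 = 31344/EI
Flexibility coefficient — unit upward force at B: δ_{BB} = L³/(3EI) = 576/EI.
With EI = 27000 kN·m²: δ_0 = 1.1609 m and δ_{BB} = 0.021333 m/kN.
Compatibility — the spring shortens by R_B/k under the reaction it provides: δ_0 − R_B·δ_{BB} = R_B/k. With 1/k = 0.000094 m/kN, R_B = δ_0 / (δ_{BB} + 1/k) = 1.1609 / (0.021333 + 0.000094) = 54.18 kN.

R_B = 54.18 kN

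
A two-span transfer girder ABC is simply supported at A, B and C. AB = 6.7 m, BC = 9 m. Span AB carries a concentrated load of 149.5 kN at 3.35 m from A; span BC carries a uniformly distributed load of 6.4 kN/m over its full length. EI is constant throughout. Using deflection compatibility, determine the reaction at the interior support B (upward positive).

R_B = 134.1 kN

Release continuity at B by inserting a hinge; the redundant is the internal moment M_B. The primary structure is two simply-supported spans AB and BC.
Discontinuity in slope at B on the released structure — sum the simple-span end rotations:
  span AB: point load 149.5 at a = 3.35: Pab(L + a)/(6LEI) = 419.4/EI
  span BC: UDL 6.4: wL³/(24EI) = 194.4/EI
  relative rotation θ_0 = (419.4 + 194.4)/EI = 613.8/EI
A unit hogging moment at B produces rotation L₁/(3EI) + L₂/(3EI) = 5.233/EI.
Compatibility: M_B·(L₁+L₂)/(3EI) = θ_0, giving M_B = 117.3 kN·m (hogging).
Span AB, ΣM about A with M_B applied at B: R_B^{AB}·6.7 = 500.8 + 117.3, so R_B^{AB} = 92.26 kN and R_A = 149.5 − 92.26 = 57.24 kN.
Span BC, ΣM about C: R_B^{BC}·9 = 259.2 + 117.3, so R_B^{BC} = 41.83 kN and R_C = 57.6 − 41.83 = 15.77 kN.
R_B = 92.26 + 41.83 = 134.1 kN.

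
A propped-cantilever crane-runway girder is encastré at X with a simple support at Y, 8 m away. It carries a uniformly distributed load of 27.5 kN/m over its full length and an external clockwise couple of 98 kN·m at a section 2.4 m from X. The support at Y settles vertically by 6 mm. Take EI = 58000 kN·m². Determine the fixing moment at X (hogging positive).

Remove the prop at Y; the released (primary) structure is a cantilever built in at X.
Free-end deflection of the primary structure under the applied loading (downward +):
  UDL 27.5: wL⁴/(8EI) = 14080/EI
  clockwise couple 98 at a = 2.4: M₀a(2L − a)/(2EI) = 1599/EI
  δ_0 = 15679/EI
Tip deflection under a unit load at Y: L³/(3EI) = 170.7/EI.
With EI = 58000 kN·m²: δ_0 = 0.27033 m and δ_{YY} = 0.002943 m/kN.
Compatibility — the beam at Y must follow the support down by 0.006 m: δ_0 − R_Y·δ_{YY} = 0.006, so R_Y = (0.27033 − 0.006)/0.002943 = 89.83 kN.
Moment equilibrium about X: M_X = Σ(load moments about X) − R_Y·L = 978 − 89.83×8 = 259.3 kN·m.

M_X = 259.3 kN·m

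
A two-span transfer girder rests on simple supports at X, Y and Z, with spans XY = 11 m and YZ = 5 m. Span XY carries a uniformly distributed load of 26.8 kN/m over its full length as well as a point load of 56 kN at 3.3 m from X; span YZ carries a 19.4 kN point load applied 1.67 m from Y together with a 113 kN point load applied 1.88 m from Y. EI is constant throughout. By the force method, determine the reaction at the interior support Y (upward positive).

R_Y = 356.9 kN

Release continuity at Y by inserting a hinge; the redundant is the internal moment M_Y. The primary structure is two simply-supported spans XY and YZ.
Rotations at Y on the released spans (each span's end-slope, ×1/EI):
  span XY: UDL 26.8: wL³/(24EI) = 1486/EI
  span XY: point load 56 at a = 3.3: Pab(L + a)/(6LEI) = 308.3/EI
  span YZ: point load 19.4 at a = 1.67: Pab(L + b)/(6LEI) = 29.96/EI
  span YZ: point load 113 at a = 1.88: Pab(L + b)/(6LEI) = 179.4/EI
  relative rotation θ_0 = (1795 + 209.4)/EI = 2004/EI
A unit hogging moment at Y produces rotation L₁/(3EI) + L₂/(3EI) = 5.333/EI.
Slope continuity at Y: θ_0 = M_Y·5.333/EI, so M_Y = 2004/5.333 = 375.7 kN·m (hogging).
Span XY, ΣM about X with M_Y applied at Y: R_Y^{XY}·11 = 1806 + 375.7, so R_Y^{XY} = 198.4 kN and R_X = 350.8 − 198.4 = 152.4 kN.
Span YZ, ΣM about Z: R_Y^{YZ}·5 = 417.2 + 375.7, so R_Y^{YZ} = 158.6 kN and R_Z = 132.4 − 158.6 = -26.18 kN.
R_Y = 198.4 + 158.6 = 356.9 kN.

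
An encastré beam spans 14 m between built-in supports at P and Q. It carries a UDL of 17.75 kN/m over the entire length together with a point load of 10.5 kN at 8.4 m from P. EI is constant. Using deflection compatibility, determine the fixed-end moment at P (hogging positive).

Release both end moments; the primary structure is a simply-supported span PQ with redundants M_P and M_Q.
End rotations of the released simple span under the applied load (×1/EI):
  at P: UDL 17.75: wL³/(24EI) = 2029/EI
  at Q: UDL 17.75: wL³/(24EI) = 2029/EI
  at P: point load 10.5 at a = 8.4: Pab(L + b)/(6LEI) = 115.2/EI
  at Q: point load 10.5 at a = 8.4: Pab(L + a)/(6LEI) = 131.7/EI
  θ_P0 = 2145/EI,  θ_Q0 = 2161/EI
Flexibility coefficients: a unit moment at one end gives L/(3EI) there and L/(6EI) at the far end, so f₁₁ = f₂₂ = 4.667/EI and f₁₂ = f₂₁ = 2.333/EI.
Compatibility — zero rotation at each built-in end:
  4.667 M_P + 2.333 M_Q = 2145
  2.333 M_P + 4.667 M_Q = 2161
Solving the pair gives M_P = 304 kN·m and M_Q = 311.1 kN·m (hogging).

M_P = 304 kN·m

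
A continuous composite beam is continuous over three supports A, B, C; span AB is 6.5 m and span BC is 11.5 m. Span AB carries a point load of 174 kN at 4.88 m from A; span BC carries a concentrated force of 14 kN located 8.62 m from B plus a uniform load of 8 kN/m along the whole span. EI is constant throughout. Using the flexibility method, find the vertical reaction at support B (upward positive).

Insert a hinge at B; M_B is the redundant, and each span becomes simply supported.
Rotations at B on the released spans (each span's end-slope, ×1/EI):
  span AB: point load 174 at a = 4.88: Pab(L + a)/(6LEI) = 401.4/EI
  span BC: point load 14 at a = 8.62: Pab(L + b)/(6LEI) = 72.43/EI
  span BC: UDL 8: wL³/(24EI) = 507/EI
  relative rotation θ_0 = (401.4 + 579.4)/EI = 980.8/EI
A unit hogging moment at B produces rotation L₁/(3EI) + L₂/(3EI) = 6/EI.
Slope continuity at B: θ_0 = M_B·6/EI, so M_B = 980.8/6 = 163.5 kN·m (hogging).
Span AB, ΣM about A with M_B applied at B: R_B^{AB}·6.5 = 849.1 + 163.5, so R_B^{AB} = 155.8 kN and R_A = 174 − 155.8 = 18.22 kN.
Span BC, ΣM about C: R_B^{BC}·11.5 = 569.3 + 163.5, so R_B^{BC} = 63.72 kN and R_C = 106 − 63.72 = 42.28 kN.
R_B = 155.8 + 63.72 = 219.5 kN.

R_B = 219.5 kN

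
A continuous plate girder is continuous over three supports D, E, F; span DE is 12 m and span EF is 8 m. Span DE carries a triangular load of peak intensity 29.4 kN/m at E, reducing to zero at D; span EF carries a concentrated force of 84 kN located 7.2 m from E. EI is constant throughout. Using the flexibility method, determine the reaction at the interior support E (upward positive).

R_E = 164.1 kN

Insert a hinge at E; M_E is the redundant, and each span becomes simply supported.
Discontinuity in slope at E on the released structure — sum the simple-span end rotations:
  span DE: triangular load, peak 29.4: w₀L³/(45EI) = 1129/EI
  span EF: point load 84 at a = 7.2: Pab(L + b)/(6LEI) = 88.7/EI
  relative rotation θ_0 = (1129 + 88.7)/EI = 1218/EI
A unit hogging moment at E produces rotation L₁/(3EI) + L₂/(3EI) = 6.667/EI.
Compatibility: M_E·(L₁+L₂)/(3EI) = θ_0, giving M_E = 182.6 kN·m (hogging).
Span DE, ΣM about D with M_E applied at E: R_E^{DE}·12 = 1411 + 182.6, so R_E^{DE} = 132.8 kN and R_D = 176.4 − 132.8 = 43.58 kN.
Span EF, ΣM about F: R_E^{EF}·8 = 67.2 + 182.6, so R_E^{EF} = 31.23 kN and R_F = 84 − 31.23 = 52.77 kN.
R_E = 132.8 + 31.23 = 164.1 kN.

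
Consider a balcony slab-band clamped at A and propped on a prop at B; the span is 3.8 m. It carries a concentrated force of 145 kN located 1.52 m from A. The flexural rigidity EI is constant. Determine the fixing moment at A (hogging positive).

M_A = 105.8 kN·m

Release the roller at B. Primary structure: cantilever fixed at A.
Deflection at B on the released cantilever, summing each load's contribution:
  point load 145 at a = 1.52: Pa²(3L − a)/(6EI) = 551.6/EI
Flexibility coefficient — unit upward force at B: δ_{BB} = L³/(3EI) = 18.29/EI.
Compatibility at B: δ_0 − R_B·δ_{BB} = 0, so R_B = 551.6/18.29 = 30.16 kN.
Moment equilibrium about A: M_A = Σ(load moments about A) − R_B·L = 220.4 − 30.16×3.8 = 105.8 kN·m.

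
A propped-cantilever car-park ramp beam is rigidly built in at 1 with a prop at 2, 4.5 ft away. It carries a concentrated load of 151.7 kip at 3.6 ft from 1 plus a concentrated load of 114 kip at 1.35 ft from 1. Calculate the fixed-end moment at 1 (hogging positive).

Choose R_2 as the redundant. The primary structure is the cantilever fixed at 1.
Downward deflection at the released point 2 due to the loads:
  point load 151.7 at a = 3.6: Pa²(3L − a)/(6EI) = 3244/EI
  point load 114 at a = 1.35: Pa²(3L − a)/(6EI) = 420.7/EI
  δ_0 = 3665/EI
Flexibility coefficient — unit upward force at 2: δ_{22} = L³/(3EI) = 30.38/EI.
Compatibility at 2: δ_0 − R_2·δ_{22} = 0, so R_2 = 3665/30.38 = 120.6 kip.
Moment equilibrium about 1: M_1 = Σ(load moments about 1) − R_2·L = 700 − 120.6×4.5 = 157.1 kip·ft.

M_1 = 157.1 kip·ft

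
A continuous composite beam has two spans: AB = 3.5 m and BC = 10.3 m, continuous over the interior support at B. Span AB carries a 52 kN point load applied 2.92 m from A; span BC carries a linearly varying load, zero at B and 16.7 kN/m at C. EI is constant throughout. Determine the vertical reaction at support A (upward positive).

R_A = -15.09 kN

Take M_B as the redundant. Released structure: two simple spans AB and BC with a hinge at B.
Discontinuity in slope at B on the released structure — sum the simple-span end rotations:
  span AB: point load 52 at a = 2.92: Pab(L + a)/(6LEI) = 26.92/EI
  span BC: triangular load, peak 16.7: 7w₀L³/(360EI) = 354.8/EI
  relative rotation θ_0 = (26.92 + 354.8)/EI = 381.8/EI
A unit hogging moment at B produces rotation L₁/(3EI) + L₂/(3EI) = 4.6/EI.
Compatibility: M_B·(L₁+L₂)/(3EI) = θ_0, giving M_B = 82.99 kN·m (hogging).
Span AB, ΣM about A with M_B applied at B: R_B^{AB}·3.5 = 151.8 + 82.99, so R_B^{AB} = 67.09 kN and R_A = 52 − 67.09 = -15.09 kN.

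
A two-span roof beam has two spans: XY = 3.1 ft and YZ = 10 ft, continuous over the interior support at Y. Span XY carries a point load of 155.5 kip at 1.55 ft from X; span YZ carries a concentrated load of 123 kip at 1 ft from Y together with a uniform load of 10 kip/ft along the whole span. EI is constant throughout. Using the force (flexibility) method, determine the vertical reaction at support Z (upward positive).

Insert a hinge at Y; M_Y is the redundant, and each span becomes simply supported.
Rotations at Y on the released spans (each span's end-slope, ×1/EI):
  span XY: point load 155.5 at a = 1.55: Pab(L + a)/(6LEI) = 93.4/EI
  span YZ: point load 123 at a = 1: Pab(L + b)/(6LEI) = 350.6/EI
  span YZ: UDL 10: wL³/(24EI) = 416.7/EI
  relative rotation θ_0 = (93.4 + 767.2)/EI = 860.6/EI
A unit hogging moment at Y produces rotation L₁/(3EI) + L₂/(3EI) = 4.367/EI.
Compatibility: M_Y·(L₁+L₂)/(3EI) = θ_0, giving M_Y = 197.1 kip·ft (hogging).
Span YZ, ΣM about Z: R_Y^{YZ}·10 = 1607 + 197.1, so R_Y^{YZ} = 180.4 kip and R_Z = 223 − 180.4 = 42.59 kip.

R_Z = 42.59 kip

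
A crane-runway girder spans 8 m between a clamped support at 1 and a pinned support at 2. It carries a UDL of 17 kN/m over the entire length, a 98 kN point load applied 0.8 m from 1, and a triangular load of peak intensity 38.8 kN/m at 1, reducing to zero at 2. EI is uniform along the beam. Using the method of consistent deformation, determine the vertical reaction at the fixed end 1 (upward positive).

Take the reaction at 2 as the redundant and release it; the primary structure is a cantilever fixed at 1.
Deflection at 2 on the released cantilever, summing each load's contribution:
  UDL 17: wL⁴/(8EI) = 8704/EI
  point load 98 at a = 0.8: Pa²(3L − a)/(6EI) = 242.5/EI
  triangular load, peak 38.8 at the fixed end: w₀L⁴/(30EI) = 5297/EI
  δ_0 = 14244/EI
Flexibility coefficient — unit upward force at 2: δ_{22} = L³/(3EI) = 170.7/EI.
The prop prevents deflection at 2: R_2 = δ_0/δ_{22} = 14244/170.7 = 83.46 kN.
Vertical equilibrium: R_1 = ΣP − R_2 = 389.2 − 83.46 = 305.7 kN.

R_1 = 305.7 kN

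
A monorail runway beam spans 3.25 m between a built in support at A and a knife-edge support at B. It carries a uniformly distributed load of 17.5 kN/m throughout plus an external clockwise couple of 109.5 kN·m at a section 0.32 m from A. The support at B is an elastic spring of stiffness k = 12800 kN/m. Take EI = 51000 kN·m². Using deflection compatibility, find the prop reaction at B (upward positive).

R_B = 22.84 kN

Choose R_B as the redundant. The primary structure is the cantilever fixed at A.
Downward deflection at the released point B due to the loads:
  UDL 17.5: wL⁴/(8EI) = 244.1/EI
  clockwise couple 109.5 at a = 0.32: M₀a(2L − a)/(2EI) = 108.3/EI
  δ_0 = 352.3/EI
Tip deflection under a unit load at B: L³/(3EI) = 11.44/EI.
With EI = 51000 kN·m²: δ_0 = 0.006908 m and δ_{BB} = 0.000224 m/kN.
Compatibility — the spring shortens by R_B/k under the reaction it provides: δ_0 − R_B·δ_{BB} = R_B/k. With 1/k = 0.000078 m/kN, R_B = δ_0 / (δ_{BB} + 1/k) = 0.006908 / (0.000224 + 0.000078) = 22.84 kN.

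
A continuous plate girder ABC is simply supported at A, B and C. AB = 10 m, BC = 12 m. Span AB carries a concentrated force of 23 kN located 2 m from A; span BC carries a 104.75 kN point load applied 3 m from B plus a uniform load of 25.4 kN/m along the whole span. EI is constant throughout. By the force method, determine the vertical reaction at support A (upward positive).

R_A = -18.79 kN

Release continuity at B by inserting a hinge; the redundant is the internal moment M_B. The primary structure is two simply-supported spans AB and BC.
Rotations at B on the released spans (each span's end-slope, ×1/EI):
  span AB: point load 23 at a = 2: Pab(L + a)/(6LEI) = 73.6/EI
  span BC: point load 104.75 at a = 3: Pab(L + b)/(6LEI) = 824.9/EI
  span BC: UDL 25.4: wL³/(24EI) = 1829/EI
  relative rotation θ_0 = (73.6 + 2654)/EI = 2727/EI
A unit hogging moment at B produces rotation L₁/(3EI) + L₂/(3EI) = 7.333/EI.
Slope continuity at B: θ_0 = M_B·7.333/EI, so M_B = 2727/7.333 = 371.9 kN·m (hogging).
Span AB, ΣM about A with M_B applied at B: R_B^{AB}·10 = 46 + 371.9, so R_B^{AB} = 41.79 kN and R_A = 23 − 41.79 = -18.79 kN.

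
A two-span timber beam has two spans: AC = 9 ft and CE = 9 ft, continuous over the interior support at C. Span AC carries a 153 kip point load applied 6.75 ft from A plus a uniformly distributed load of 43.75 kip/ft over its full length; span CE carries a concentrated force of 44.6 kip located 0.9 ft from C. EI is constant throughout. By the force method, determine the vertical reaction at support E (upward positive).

R_E = -34.61 kip

Insert a hinge at C; M_C is the redundant, and each span becomes simply supported.
End slopes at the hinge C, treating each span as simply supported:
  span AC: point load 153 at a = 6.75: Pab(L + a)/(6LEI) = 677.7/EI
  span AC: UDL 43.75: wL³/(24EI) = 1329/EI
  span CE: point load 44.6 at a = 0.9: Pab(L + b)/(6LEI) = 103/EI
  relative rotation θ_0 = (2007 + 103)/EI = 2110/EI
A unit hogging moment at C produces rotation L₁/(3EI) + L₂/(3EI) = 6/EI.
Slope continuity at C: θ_0 = M_C·6/EI, so M_C = 2110/6 = 351.6 kip·ft (hogging).
Span CE, ΣM about E: R_C^{CE}·9 = 361.3 + 351.6, so R_C^{CE} = 79.21 kip and R_E = 44.6 − 79.21 = -34.61 kip.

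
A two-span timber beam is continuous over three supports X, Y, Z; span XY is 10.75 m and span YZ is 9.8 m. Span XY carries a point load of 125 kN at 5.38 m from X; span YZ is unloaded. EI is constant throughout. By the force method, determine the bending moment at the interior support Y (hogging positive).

M_Y = 131.8 kN·m

Insert a hinge at Y; M_Y is the redundant, and each span becomes simply supported.
End slopes at the hinge Y, treating each span as simply supported:
  span XY: point load 125 at a = 5.38: Pab(L + a)/(6LEI) = 903.1/EI
  relative rotation θ_0 = (903.1 + 0)/EI = 903.1/EI
A unit hogging moment at Y produces rotation L₁/(3EI) + L₂/(3EI) = 6.85/EI.
Compatibility: M_Y·(L₁+L₂)/(3EI) = θ_0, giving M_Y = 131.8 kN·m (hogging).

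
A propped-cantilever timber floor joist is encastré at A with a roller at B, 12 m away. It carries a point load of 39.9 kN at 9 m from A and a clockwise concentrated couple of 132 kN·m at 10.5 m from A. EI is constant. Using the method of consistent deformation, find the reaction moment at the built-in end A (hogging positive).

Release the roller at B. Primary structure: cantilever fixed at A.
Free-end deflection of the primary structure under the applied loading (downward +):
  point load 39.9 at a = 9: Pa²(3L − a)/(6EI) = 14544/EI
  clockwise couple 132 at a = 10.5: M₀a(2L − a)/(2EI) = 9356/EI
  δ_0 = 23899/EI
Tip deflection under a unit load at B: L³/(3EI) = 576/EI.
Compatibility at B: δ_0 − R_B·δ_{BB} = 0, so R_B = 23899/576 = 41.49 kN.
Moment equilibrium about A: M_A = Σ(load moments about A) − R_B·L = 491.1 − 41.49×12 = -6.797 kN·m.

M_A = -6.797 kN·m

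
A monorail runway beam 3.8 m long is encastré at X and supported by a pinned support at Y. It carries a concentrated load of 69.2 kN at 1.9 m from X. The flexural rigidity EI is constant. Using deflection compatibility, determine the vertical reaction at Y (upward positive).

R_Y = 21.62 kN

Remove the prop at Y; the released (primary) structure is a cantilever built in at X.
Downward deflection at the released point Y due to the loads:
  point load 69.2 at a = 1.9: Pa²(3L − a)/(6EI) = 395.5/EI
Tip deflection under a unit load at Y: L³/(3EI) = 18.29/EI.
Compatibility at Y: δ_0 − R_Y·δ_{YY} = 0, so R_Y = 395.5/18.29 = 21.62 kN.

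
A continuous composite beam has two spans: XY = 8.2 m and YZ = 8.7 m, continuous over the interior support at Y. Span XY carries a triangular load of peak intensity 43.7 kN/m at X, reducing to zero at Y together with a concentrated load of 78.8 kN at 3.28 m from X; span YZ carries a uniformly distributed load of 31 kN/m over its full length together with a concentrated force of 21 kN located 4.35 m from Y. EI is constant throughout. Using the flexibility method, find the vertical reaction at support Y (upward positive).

Take M_Y as the redundant. Released structure: two simple spans XY and YZ with a hinge at Y.
Rotations at Y on the released spans (each span's end-slope, ×1/EI):
  span XY: triangular load, peak 43.7: 7w₀L³/(360EI) = 468.5/EI
  span XY: point load 78.8 at a = 3.28: Pab(L + a)/(6LEI) = 296.7/EI
  span YZ: UDL 31: wL³/(24EI) = 850.6/EI
  span YZ: point load 21 at a = 4.35: Pab(L + b)/(6LEI) = 99.34/EI
  relative rotation θ_0 = (765.2 + 949.9)/EI = 1715/EI
A unit hogging moment at Y produces rotation L₁/(3EI) + L₂/(3EI) = 5.633/EI.
Compatibility: M_Y·(L₁+L₂)/(3EI) = θ_0, giving M_Y = 304.5 kN·m (hogging).
Span XY, ΣM about X with M_Y applied at Y: R_Y^{XY}·8.2 = 748.2 + 304.5, so R_Y^{XY} = 128.4 kN and R_X = 258 − 128.4 = 129.6 kN.
Span YZ, ΣM about Z: R_Y^{YZ}·8.7 = 1265 + 304.5, so R_Y^{YZ} = 180.3 kN and R_Z = 290.7 − 180.3 = 110.4 kN.
R_Y = 128.4 + 180.3 = 308.7 kN.

R_Y = 308.7 kN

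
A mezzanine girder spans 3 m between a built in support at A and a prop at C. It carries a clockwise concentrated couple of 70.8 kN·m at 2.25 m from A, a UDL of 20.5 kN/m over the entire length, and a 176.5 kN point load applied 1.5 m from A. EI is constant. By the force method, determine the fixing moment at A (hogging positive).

Release the roller at C. Primary structure: cantilever fixed at A.
Downward deflection at the released point C due to the loads:
  clockwise couple 70.8 at a = 2.25: M₀a(2L − a)/(2EI) = 298.7/EI
  UDL 20.5: wL⁴/(8EI) = 207.6/EI
  point load 176.5 at a = 1.5: Pa²(3L − a)/(6EI) = 496.4/EI
  δ_0 = 1003/EI
Tip deflection under a unit load at C: L³/(3EI) = 9/EI.
Compatibility at C: δ_0 − R_C·δ_{CC} = 0, so R_C = 1003/9 = 111.4 kN.
Moment equilibrium about A: M_A = Σ(load moments about A) − R_C·L = 427.8 − 111.4×3 = 93.58 kN·m.

M_A = 93.58 kN·m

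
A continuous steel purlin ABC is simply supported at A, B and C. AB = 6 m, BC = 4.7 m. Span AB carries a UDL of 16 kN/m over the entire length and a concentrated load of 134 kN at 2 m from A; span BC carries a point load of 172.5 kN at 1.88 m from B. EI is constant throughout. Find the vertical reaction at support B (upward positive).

R_B = 262.8 kN

Insert a hinge at B; M_B is the redundant, and each span becomes simply supported.
Discontinuity in slope at B on the released structure — sum the simple-span end rotations:
  span AB: UDL 16: wL³/(24EI) = 144/EI
  span AB: point load 134 at a = 2: Pab(L + a)/(6LEI) = 238.2/EI
  span BC: point load 172.5 at a = 1.88: Pab(L + b)/(6LEI) = 243.9/EI
  relative rotation θ_0 = (382.2 + 243.9)/EI = 626.1/EI
A unit hogging moment at B produces rotation L₁/(3EI) + L₂/(3EI) = 3.567/EI.
Slope continuity at B: θ_0 = M_B·3.567/EI, so M_B = 626.1/3.567 = 175.5 kN·m (hogging).
Span AB, ΣM about A with M_B applied at B: R_B^{AB}·6 = 556 + 175.5, so R_B^{AB} = 121.9 kN and R_A = 230 − 121.9 = 108.1 kN.
Span BC, ΣM about C: R_B^{BC}·4.7 = 486.4 + 175.5, so R_B^{BC} = 140.8 kN and R_C = 172.5 − 140.8 = 31.65 kN.
R_B = 121.9 + 140.8 = 262.8 kN.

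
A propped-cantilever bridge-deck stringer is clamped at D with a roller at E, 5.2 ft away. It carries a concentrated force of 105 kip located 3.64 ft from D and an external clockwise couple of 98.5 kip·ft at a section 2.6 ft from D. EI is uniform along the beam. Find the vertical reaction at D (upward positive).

R_D = 24.52 kip

Remove the prop at E; the released (primary) structure is a cantilever built in at D.
Deflection at E on the released cantilever, summing each load's contribution:
  point load 105 at a = 3.64: Pa²(3L − a)/(6EI) = 2773/EI
  clockwise couple 98.5 at a = 2.6: M₀a(2L − a)/(2EI) = 998.8/EI
  δ_0 = 3772/EI
Flexibility coefficient — unit upward force at E: δ_{EE} = L³/(3EI) = 46.87/EI.
The prop prevents deflection at E: R_E = δ_0/δ_{EE} = 3772/46.87 = 80.48 kip.
Vertical equilibrium: R_D = ΣP − R_E = 105 − 80.48 = 24.52 kip.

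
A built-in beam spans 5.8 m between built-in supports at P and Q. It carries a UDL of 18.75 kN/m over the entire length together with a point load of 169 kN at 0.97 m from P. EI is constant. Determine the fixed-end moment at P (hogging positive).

Take the two fixed-end moments M_P, M_Q as redundants; the released structure is the simple span PQ.
End rotations of the released simple span under the applied load (×1/EI):
  at P: UDL 18.75: wL³/(24EI) = 152.4/EI
  at Q: UDL 18.75: wL³/(24EI) = 152.4/EI
  at P: point load 169 at a = 0.97: Pab(L + b)/(6LEI) = 241.9/EI
  at Q: point load 169 at a = 0.97: Pab(L + a)/(6LEI) = 154/EI
  θ_P0 = 394.3/EI,  θ_Q0 = 306.5/EI
Flexibility coefficients: a unit moment at one end gives L/(3EI) there and L/(6EI) at the far end, so f₁₁ = f₂₂ = 1.933/EI and f₁₂ = f₂₁ = 0.9667/EI.
Compatibility — zero rotation at each built-in end:
  1.933 M_P + 0.9667 M_Q = 394.3
  0.9667 M_P + 1.933 M_Q = 306.5
Solving the pair gives M_P = 166.2 kN·m and M_Q = 75.39 kN·m (hogging).

M_P = 166.2 kN·m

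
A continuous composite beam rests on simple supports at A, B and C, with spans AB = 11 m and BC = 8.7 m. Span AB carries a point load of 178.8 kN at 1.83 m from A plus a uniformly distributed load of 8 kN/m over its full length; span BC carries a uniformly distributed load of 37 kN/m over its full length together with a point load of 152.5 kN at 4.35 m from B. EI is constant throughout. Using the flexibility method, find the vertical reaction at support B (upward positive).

Insert a hinge at B; M_B is the redundant, and each span becomes simply supported.
End slopes at the hinge B, treating each span as simply supported:
  span AB: point load 178.8 at a = 1.83: Pab(L + a)/(6LEI) = 583.3/EI
  span AB: UDL 8: wL³/(24EI) = 443.7/EI
  span BC: UDL 37: wL³/(24EI) = 1015/EI
  span BC: point load 152.5 at a = 4.35: Pab(L + b)/(6LEI) = 721.4/EI
  relative rotation θ_0 = (1027 + 1737)/EI = 2764/EI
A unit hogging moment at B produces rotation L₁/(3EI) + L₂/(3EI) = 6.567/EI.
Compatibility: M_B·(L₁+L₂)/(3EI) = θ_0, giving M_B = 420.8 kN·m (hogging).
Span AB, ΣM about A with M_B applied at B: R_B^{AB}·11 = 811.2 + 420.8, so R_B^{AB} = 112 kN and R_A = 266.8 − 112 = 154.8 kN.
Span BC, ΣM about C: R_B^{BC}·8.7 = 2064 + 420.8, so R_B^{BC} = 285.6 kN and R_C = 474.4 − 285.6 = 188.8 kN.
R_B = 112 + 285.6 = 397.6 kN.

R_B = 397.6 kN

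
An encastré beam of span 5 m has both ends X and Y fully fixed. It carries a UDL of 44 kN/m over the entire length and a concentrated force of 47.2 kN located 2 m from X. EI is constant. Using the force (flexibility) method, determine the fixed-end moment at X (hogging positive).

Take the two fixed-end moments M_X, M_Y as redundants; the released structure is the simple span XY.
End rotations of the released simple span under the applied load (×1/EI):
  at X: UDL 44: wL³/(24EI) = 229.2/EI
  at Y: UDL 44: wL³/(24EI) = 229.2/EI
  at X: point load 47.2 at a = 2: Pab(L + b)/(6LEI) = 75.52/EI
  at Y: point load 47.2 at a = 2: Pab(L + a)/(6LEI) = 66.08/EI
  θ_X0 = 304.7/EI,  θ_Y0 = 295.2/EI
Flexibility coefficients: a unit moment at one end gives L/(3EI) there and L/(6EI) at the far end, so f₁₁ = f₂₂ = 1.667/EI and f₁₂ = f₂₁ = 0.8333/EI.
Compatibility — zero rotation at each built-in end:
  1.667 M_X + 0.8333 M_Y = 304.7
  0.8333 M_X + 1.667 M_Y = 295.2
Solving the pair gives M_X = 125.7 kN·m and M_Y = 114.3 kN·m (hogging).

M_X = 125.7 kN·m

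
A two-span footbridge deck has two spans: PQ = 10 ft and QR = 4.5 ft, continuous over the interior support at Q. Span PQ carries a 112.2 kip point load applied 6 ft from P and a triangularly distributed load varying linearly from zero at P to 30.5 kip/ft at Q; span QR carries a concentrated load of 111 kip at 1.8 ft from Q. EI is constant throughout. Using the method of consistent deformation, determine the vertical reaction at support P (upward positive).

Insert a hinge at Q; M_Q is the redundant, and each span becomes simply supported.
End slopes at the hinge Q, treating each span as simply supported:
  span PQ: point load 112.2 at a = 6: Pab(L + a)/(6LEI) = 718.1/EI
  span PQ: triangular load, peak 30.5: w₀L³/(45EI) = 677.8/EI
  span QR: point load 111 at a = 1.8: Pab(L + b)/(6LEI) = 143.9/EI
  relative rotation θ_0 = (1396 + 143.9)/EI = 1540/EI
A unit hogging moment at Q produces rotation L₁/(3EI) + L₂/(3EI) = 4.833/EI.
Slope continuity at Q: θ_0 = M_Q·4.833/EI, so M_Q = 1540/4.833 = 318.6 kip·ft (hogging).
Span PQ, ΣM about P with M_Q applied at Q: R_Q^{PQ}·10 = 1690 + 318.6, so R_Q^{PQ} = 200.8 kip and R_P = 264.7 − 200.8 = 63.86 kip.

R_P = 63.86 kip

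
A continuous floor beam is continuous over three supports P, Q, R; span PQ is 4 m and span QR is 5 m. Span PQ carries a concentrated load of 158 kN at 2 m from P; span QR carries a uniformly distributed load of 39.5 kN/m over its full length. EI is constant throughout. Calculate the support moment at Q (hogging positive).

Take M_Q as the redundant. Released structure: two simple spans PQ and QR with a hinge at Q.
Discontinuity in slope at Q on the released structure — sum the simple-span end rotations:
  span PQ: point load 158 at a = 2: Pab(L + a)/(6LEI) = 158/EI
  span QR: UDL 39.5: wL³/(24EI) = 205.7/EI
  relative rotation θ_0 = (158 + 205.7)/EI = 363.7/EI
A unit hogging moment at Q produces rotation L₁/(3EI) + L₂/(3EI) = 3/EI.
Compatibility: M_Q·(L₁+L₂)/(3EI) = θ_0, giving M_Q = 121.2 kN·m (hogging).

M_Q = 121.2 kN·m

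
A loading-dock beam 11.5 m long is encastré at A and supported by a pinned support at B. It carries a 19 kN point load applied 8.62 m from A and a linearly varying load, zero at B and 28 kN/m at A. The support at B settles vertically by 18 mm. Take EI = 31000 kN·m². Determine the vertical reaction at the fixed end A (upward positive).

Choose R_B as the redundant. The primary structure is the cantilever fixed at A.
Downward deflection at the released point B due to the loads:
  point load 19 at a = 8.62: Pa²(3L − a)/(6EI) = 6089/EI
  triangular load, peak 28 at the fixed end: w₀L⁴/(30EI) = 16324/EI
  δ_0 = 22414/EI
Flexibility coefficient — unit upward force at B: δ_{BB} = L³/(3EI) = 507/EI.
With EI = 31000 kN·m²: δ_0 = 0.72302 m and δ_{BB} = 0.016353 m/kN.
Compatibility — the beam at B must follow the support down by 0.018 m: δ_0 − R_B·δ_{BB} = 0.018, so R_B = (0.72302 − 0.018)/0.016353 = 43.11 kN.
Vertical equilibrium: R_A = ΣP − R_B = 180 − 43.11 = 136.9 kN.

R_A = 136.9 kN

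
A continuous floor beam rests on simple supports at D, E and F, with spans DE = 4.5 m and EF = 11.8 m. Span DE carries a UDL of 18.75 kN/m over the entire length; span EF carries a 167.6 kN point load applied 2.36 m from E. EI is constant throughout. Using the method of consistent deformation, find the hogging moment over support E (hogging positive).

M_E = 219.3 kN·m

Insert a hinge at E; M_E is the redundant, and each span becomes simply supported.
End slopes at the hinge E, treating each span as simply supported:
  span DE: UDL 18.75: wL³/(24EI) = 71.19/EI
  span EF: point load 167.6 at a = 2.36: Pab(L + b)/(6LEI) = 1120/EI
  relative rotation θ_0 = (71.19 + 1120)/EI = 1191/EI
A unit hogging moment at E produces rotation L₁/(3EI) + L₂/(3EI) = 5.433/EI.
Compatibility: M_E·(L₁+L₂)/(3EI) = θ_0, giving M_E = 219.3 kN·m (hogging).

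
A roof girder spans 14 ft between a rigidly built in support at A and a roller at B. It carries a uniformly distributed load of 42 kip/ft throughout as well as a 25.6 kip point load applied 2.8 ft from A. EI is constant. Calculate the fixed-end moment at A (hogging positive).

Remove the prop at B; the released (primary) structure is a cantilever built in at A.
Downward deflection at the released point B due to the loads:
  UDL 42: wL⁴/(8EI) = 201684/EI
  point load 25.6 at a = 2.8: Pa²(3L − a)/(6EI) = 1311/EI
  δ_0 = 202995/EI
Flexibility coefficient — unit upward force at B: δ_{BB} = L³/(3EI) = 914.7/EI.
The prop prevents deflection at B: R_B = δ_0/δ_{BB} = 202995/914.7 = 221.9 kip.
Moment equilibrium about A: M_A = Σ(load moments about A) − R_B·L = 4188 − 221.9×14 = 1081 kip·ft.

M_A = 1081 kip·ft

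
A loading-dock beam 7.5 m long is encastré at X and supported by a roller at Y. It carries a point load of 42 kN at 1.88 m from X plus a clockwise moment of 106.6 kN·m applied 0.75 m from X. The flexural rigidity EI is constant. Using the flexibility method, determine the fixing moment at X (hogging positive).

M_X = 128 kN·m

Release the roller at Y. Primary structure: cantilever fixed at X.
Deflection at Y on the released cantilever, summing each load's contribution:
  point load 42 at a = 1.88: Pa²(3L − a)/(6EI) = 510.2/EI
  clockwise couple 106.6 at a = 0.75: M₀a(2L − a)/(2EI) = 569.6/EI
  δ_0 = 1080/EI
Tip deflection under a unit load at Y: L³/(3EI) = 140.6/EI.
The prop prevents deflection at Y: R_Y = δ_0/δ_{YY} = 1080/140.6 = 7.679 kN.
Moment equilibrium about X: M_X = Σ(load moments about X) − R_Y·L = 185.6 − 7.679×7.5 = 128 kN·m.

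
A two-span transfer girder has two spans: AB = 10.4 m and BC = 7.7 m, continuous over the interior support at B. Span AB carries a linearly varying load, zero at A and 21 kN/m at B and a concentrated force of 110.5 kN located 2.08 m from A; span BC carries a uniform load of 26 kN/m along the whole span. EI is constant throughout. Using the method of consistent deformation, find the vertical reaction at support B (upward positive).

Take M_B as the redundant. Released structure: two simple spans AB and BC with a hinge at B.
Rotations at B on the released spans (each span's end-slope, ×1/EI):
  span AB: triangular load, peak 21: w₀L³/(45EI) = 524.9/EI
  span AB: point load 110.5 at a = 2.08: Pab(L + a)/(6LEI) = 382.5/EI
  span BC: UDL 26: wL³/(24EI) = 494.6/EI
  relative rotation θ_0 = (907.4 + 494.6)/EI = 1402/EI
A unit hogging moment at B produces rotation L₁/(3EI) + L₂/(3EI) = 6.033/EI.
Slope continuity at B: θ_0 = M_B·6.033/EI, so M_B = 1402/6.033 = 232.4 kN·m (hogging).
Span AB, ΣM about A with M_B applied at B: R_B^{AB}·10.4 = 987 + 232.4, so R_B^{AB} = 117.2 kN and R_A = 219.7 − 117.2 = 102.5 kN.
Span BC, ΣM about C: R_B^{BC}·7.7 = 770.8 + 232.4, so R_B^{BC} = 130.3 kN and R_C = 200.2 − 130.3 = 69.92 kN.
R_B = 117.2 + 130.3 = 247.5 kN.

R_B = 247.5 kN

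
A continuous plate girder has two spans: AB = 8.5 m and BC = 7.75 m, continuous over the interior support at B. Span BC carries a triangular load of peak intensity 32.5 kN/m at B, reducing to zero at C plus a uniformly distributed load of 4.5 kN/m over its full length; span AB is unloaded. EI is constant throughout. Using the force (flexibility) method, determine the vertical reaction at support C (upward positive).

R_C = 49.33 kN

Insert a hinge at B; M_B is the redundant, and each span becomes simply supported.
Discontinuity in slope at B on the released structure — sum the simple-span end rotations:
  span BC: triangular load, peak 32.5: w₀L³/(45EI) = 336.2/EI
  span BC: UDL 4.5: wL³/(24EI) = 87.28/EI
  relative rotation θ_0 = (0 + 423.5)/EI = 423.5/EI
A unit hogging moment at B produces rotation L₁/(3EI) + L₂/(3EI) = 5.417/EI.
Compatibility: M_B·(L₁+L₂)/(3EI) = θ_0, giving M_B = 78.18 kN·m (hogging).
Span BC, ΣM about C: R_B^{BC}·7.75 = 785.8 + 78.18, so R_B^{BC} = 111.5 kN and R_C = 160.8 − 111.5 = 49.33 kN.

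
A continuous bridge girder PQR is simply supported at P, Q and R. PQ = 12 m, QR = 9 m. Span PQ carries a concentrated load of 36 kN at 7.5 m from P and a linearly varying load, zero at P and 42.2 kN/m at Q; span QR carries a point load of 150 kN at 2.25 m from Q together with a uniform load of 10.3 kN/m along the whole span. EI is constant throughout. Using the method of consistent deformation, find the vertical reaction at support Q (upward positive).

Take M_Q as the redundant. Released structure: two simple spans PQ and QR with a hinge at Q.
Rotations at Q on the released spans (each span's end-slope, ×1/EI):
  span PQ: point load 36 at a = 7.5: Pab(L + a)/(6LEI) = 329.1/EI
  span PQ: triangular load, peak 42.2: w₀L³/(45EI) = 1620/EI
  span QR: point load 150 at a = 2.25: Pab(L + b)/(6LEI) = 664.5/EI
  span QR: UDL 10.3: wL³/(24EI) = 312.9/EI
  relative rotation θ_0 = (1950 + 977.3)/EI = 2927/EI
A unit hogging moment at Q produces rotation L₁/(3EI) + L₂/(3EI) = 7/EI.
Compatibility: M_Q·(L₁+L₂)/(3EI) = θ_0, giving M_Q = 418.1 kN·m (hogging).
Span PQ, ΣM about P with M_Q applied at Q: R_Q^{PQ}·12 = 2296 + 418.1, so R_Q^{PQ} = 226.1 kN and R_P = 289.2 − 226.1 = 63.06 kN.
Span QR, ΣM about R: R_Q^{QR}·9 = 1430 + 418.1, so R_Q^{QR} = 205.3 kN and R_R = 242.7 − 205.3 = 37.39 kN.
R_Q = 226.1 + 205.3 = 431.5 kN.

R_Q = 431.5 kN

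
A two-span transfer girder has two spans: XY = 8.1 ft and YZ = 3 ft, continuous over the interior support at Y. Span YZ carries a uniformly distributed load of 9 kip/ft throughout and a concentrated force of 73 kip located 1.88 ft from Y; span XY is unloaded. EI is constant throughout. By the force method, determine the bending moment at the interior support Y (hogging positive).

M_Y = 12.25 kip·ft

Take M_Y as the redundant. Released structure: two simple spans XY and YZ with a hinge at Y.
Discontinuity in slope at Y on the released structure — sum the simple-span end rotations:
  span YZ: UDL 9: wL³/(24EI) = 10.12/EI
  span YZ: point load 73 at a = 1.88: Pab(L + b)/(6LEI) = 35.18/EI
  relative rotation θ_0 = (0 + 45.31)/EI = 45.31/EI
A unit hogging moment at Y produces rotation L₁/(3EI) + L₂/(3EI) = 3.7/EI.
Slope continuity at Y: θ_0 = M_Y·3.7/EI, so M_Y = 45.31/3.7 = 12.25 kip·ft (hogging).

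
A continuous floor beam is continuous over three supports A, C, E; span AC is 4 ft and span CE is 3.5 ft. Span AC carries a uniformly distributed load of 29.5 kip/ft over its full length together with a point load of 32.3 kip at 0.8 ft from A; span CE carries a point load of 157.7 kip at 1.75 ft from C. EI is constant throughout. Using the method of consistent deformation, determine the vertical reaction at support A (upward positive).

R_A = 63.25 kip

Release continuity at C by inserting a hinge; the redundant is the internal moment M_C. The primary structure is two simply-supported spans AC and CE.
Discontinuity in slope at C on the released structure — sum the simple-span end rotations:
  span AC: UDL 29.5: wL³/(24EI) = 78.67/EI
  span AC: point load 32.3 at a = 0.8: Pab(L + a)/(6LEI) = 16.54/EI
  span CE: point load 157.7 at a = 1.75: Pab(L + b)/(6LEI) = 120.7/EI
  relative rotation θ_0 = (95.2 + 120.7)/EI = 215.9/EI
A unit hogging moment at C produces rotation L₁/(3EI) + L₂/(3EI) = 2.5/EI.
Compatibility: M_C·(L₁+L₂)/(3EI) = θ_0, giving M_C = 86.38 kip·ft (hogging).
Span AC, ΣM about A with M_C applied at C: R_C^{AC}·4 = 261.8 + 86.38, so R_C^{AC} = 87.05 kip and R_A = 150.3 − 87.05 = 63.25 kip.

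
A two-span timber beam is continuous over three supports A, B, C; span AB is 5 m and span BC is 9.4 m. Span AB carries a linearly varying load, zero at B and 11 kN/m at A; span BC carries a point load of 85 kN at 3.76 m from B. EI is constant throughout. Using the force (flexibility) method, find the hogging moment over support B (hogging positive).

M_B = 105.7 kN·m

Release continuity at B by inserting a hinge; the redundant is the internal moment M_B. The primary structure is two simply-supported spans AB and BC.
Rotations at B on the released spans (each span's end-slope, ×1/EI):
  span AB: triangular load, peak 11: 7w₀L³/(360EI) = 26.74/EI
  span BC: point load 85 at a = 3.76: Pab(L + b)/(6LEI) = 480.7/EI
  relative rotation θ_0 = (26.74 + 480.7)/EI = 507.4/EI
A unit hogging moment at B produces rotation L₁/(3EI) + L₂/(3EI) = 4.8/EI.
Slope continuity at B: θ_0 = M_B·4.8/EI, so M_B = 507.4/4.8 = 105.7 kN·m (hogging).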